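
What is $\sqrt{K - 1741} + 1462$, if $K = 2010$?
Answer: $1462 + \sqrt{269} \approx 1478.4$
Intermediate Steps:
$\sqrt{K - 1741} + 1462 = \sqrt{2010 - 1741} + 1462 = \sqrt{269} + 1462 = 1462 + \sqrt{269}$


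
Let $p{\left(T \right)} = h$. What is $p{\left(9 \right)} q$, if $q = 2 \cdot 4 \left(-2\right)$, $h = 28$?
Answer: $-448$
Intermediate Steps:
$p{\left(T \right)} = 28$
$q = -16$ ($q = 8 \left(-2\right) = -16$)
$p{\left(9 \right)} q = 28 \left(-16\right) = -448$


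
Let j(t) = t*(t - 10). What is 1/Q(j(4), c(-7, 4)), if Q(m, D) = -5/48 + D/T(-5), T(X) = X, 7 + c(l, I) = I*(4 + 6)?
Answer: -240/1609 ≈ -0.14916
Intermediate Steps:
j(t) = t*(-10 + t)
c(l, I) = -7 + 10*I (c(l, I) = -7 + I*(4 + 6) = -7 + I*10 = -7 + 10*I)
Q(m, D) = -5/48 - D/5 (Q(m, D) = -5/48 + D/(-5) = -5*1/48 + D*(-⅕) = -5/48 - D/5)
1/Q(j(4), c(-7, 4)) = 1/(-5/48 - (-7 + 10*4)/5) = 1/(-5/48 - (-7 + 40)/5) = 1/(-5/48 - ⅕*33) = 1/(-5/48 - 33/5) = 1/(-1609/240) = -240/1609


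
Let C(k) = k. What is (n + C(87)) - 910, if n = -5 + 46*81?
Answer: 2898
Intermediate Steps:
n = 3721 (n = -5 + 3726 = 3721)
(n + C(87)) - 910 = (3721 + 87) - 910 = 3808 - 910 = 2898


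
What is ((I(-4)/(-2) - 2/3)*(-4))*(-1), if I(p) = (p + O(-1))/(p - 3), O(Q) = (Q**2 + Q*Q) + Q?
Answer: -74/21 ≈ -3.5238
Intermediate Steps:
O(Q) = Q + 2*Q**2 (O(Q) = (Q**2 + Q**2) + Q = 2*Q**2 + Q = Q + 2*Q**2)
I(p) = (1 + p)/(-3 + p) (I(p) = (p - (1 + 2*(-1)))/(p - 3) = (p - (1 - 2))/(-3 + p) = (p - 1*(-1))/(-3 + p) = (p + 1)/(-3 + p) = (1 + p)/(-3 + p))
((I(-4)/(-2) - 2/3)*(-4))*(-1) = ((((1 - 4)/(-3 - 4))/(-2) - 2/3)*(-4))*(-1) = (((-3/(-7))*(-1/2) - 2*1/3)*(-4))*(-1) = ((-1/7*(-3)*(-1/2) - 2/3)*(-4))*(-1) = (((3/7)*(-1/2) - 2/3)*(-4))*(-1) = ((-3/14 - 2/3)*(-4))*(-1) = -37/42*(-4)*(-1) = (74/21)*(-1) = -74/21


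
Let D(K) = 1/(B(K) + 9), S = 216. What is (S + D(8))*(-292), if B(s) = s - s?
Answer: -567940/9 ≈ -63104.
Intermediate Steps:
B(s) = 0
D(K) = ⅑ (D(K) = 1/(0 + 9) = 1/9 = ⅑)
(S + D(8))*(-292) = (216 + ⅑)*(-292) = (1945/9)*(-292) = -567940/9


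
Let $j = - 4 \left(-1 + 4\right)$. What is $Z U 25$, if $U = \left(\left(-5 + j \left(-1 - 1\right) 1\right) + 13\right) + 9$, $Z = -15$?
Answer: $-15375$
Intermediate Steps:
$j = -12$ ($j = \left(-4\right) 3 = -12$)
$U = 41$ ($U = \left(\left(-5 - 12 \left(-1 - 1\right) 1\right) + 13\right) + 9 = \left(\left(-5 - 12 \left(\left(-2\right) 1\right)\right) + 13\right) + 9 = \left(\left(-5 - -24\right) + 13\right) + 9 = \left(\left(-5 + 24\right) + 13\right) + 9 = \left(19 + 13\right) + 9 = 32 + 9 = 41$)
$Z U 25 = \left(-15\right) 41 \cdot 25 = \left(-615\right) 25 = -15375$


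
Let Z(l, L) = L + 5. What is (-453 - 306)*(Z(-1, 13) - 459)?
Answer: 334719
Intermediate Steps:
Z(l, L) = 5 + L
(-453 - 306)*(Z(-1, 13) - 459) = (-453 - 306)*((5 + 13) - 459) = -759*(18 - 459) = -759*(-441) = 334719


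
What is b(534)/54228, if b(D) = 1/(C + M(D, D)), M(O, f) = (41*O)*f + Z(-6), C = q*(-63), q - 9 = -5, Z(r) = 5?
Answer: 1/633987627972 ≈ 1.5773e-12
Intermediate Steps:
q = 4 (q = 9 - 5 = 4)
C = -252 (C = 4*(-63) = -252)
M(O, f) = 5 + 41*O*f (M(O, f) = (41*O)*f + 5 = 41*O*f + 5 = 5 + 41*O*f)
b(D) = 1/(-247 + 41*D**2) (b(D) = 1/(-252 + (5 + 41*D*D)) = 1/(-252 + (5 + 41*D**2)) = 1/(-247 + 41*D**2))
b(534)/54228 = 1/(-247 + 41*534**2*54228) = (1/54228)/(-247 + 41*285156) = (1/54228)/(-247 + 11691396) = (1/54228)/11691149 = (1/11691149)*(1/54228) = 1/633987627972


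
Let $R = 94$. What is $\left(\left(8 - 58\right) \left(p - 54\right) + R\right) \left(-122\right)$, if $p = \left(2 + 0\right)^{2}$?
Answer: $-316468$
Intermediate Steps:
$p = 4$ ($p = 2^{2} = 4$)
$\left(\left(8 - 58\right) \left(p - 54\right) + R\right) \left(-122\right) = \left(\left(8 - 58\right) \left(4 - 54\right) + 94\right) \left(-122\right) = \left(\left(-50\right) \left(-50\right) + 94\right) \left(-122\right) = \left(2500 + 94\right) \left(-122\right) = 2594 \left(-122\right) = -316468$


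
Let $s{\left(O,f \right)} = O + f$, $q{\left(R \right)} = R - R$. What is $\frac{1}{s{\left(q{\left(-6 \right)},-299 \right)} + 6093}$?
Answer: $\frac{1}{5794} \approx 0.00017259$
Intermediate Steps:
$q{\left(R \right)} = 0$
$\frac{1}{s{\left(q{\left(-6 \right)},-299 \right)} + 6093} = \frac{1}{\left(0 - 299\right) + 6093} = \frac{1}{-299 + 6093} = \frac{1}{5794}$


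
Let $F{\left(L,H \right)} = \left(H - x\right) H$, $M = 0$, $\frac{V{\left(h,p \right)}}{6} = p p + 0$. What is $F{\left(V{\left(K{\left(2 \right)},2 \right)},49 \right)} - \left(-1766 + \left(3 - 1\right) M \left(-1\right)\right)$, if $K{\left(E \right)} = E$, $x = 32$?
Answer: $2599$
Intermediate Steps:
$V{\left(h,p \right)} = 6 p^{2}$ ($V{\left(h,p \right)} = 6 \left(p p + 0\right) = 6 \left(p^{2} + 0\right) = 6 p^{2}$)
$F{\left(L,H \right)} = H \left(-32 + H\right)$ ($F{\left(L,H \right)} = \left(H - 32\right) H = \left(-32 + H\right) H = H \left(-32 + H\right)$)
$F{\left(V{\left(K{\left(2 \right)},2 \right)},49 \right)} - \left(-1766 + \left(3 - 1\right) M \left(-1\right)\right) = 49 \left(-32 + 49\right) + \left(1766 - \left(3 - 1\right) 0 \left(-1\right)\right) = 49 \cdot 17 + \left(1766 - 2 \cdot 0 \left(-1\right)\right) = 833 + \left(1766 - 0 \left(-1\right)\right) = 833 + \left(1766 - 0\right) = 833 + \left(1766 + 0\right) = 833 + 1766 = 2599$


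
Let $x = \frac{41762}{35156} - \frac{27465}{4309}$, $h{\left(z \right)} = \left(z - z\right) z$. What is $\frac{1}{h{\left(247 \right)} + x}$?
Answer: $- \frac{75743602}{392803541} \approx -0.19283$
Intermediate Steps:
$h{\left(z \right)} = 0$ ($h{\left(z \right)} = 0 z = 0$)
$x = - \frac{392803541}{75743602}$ ($x = 41762 \cdot \frac{1}{35156} - \frac{27465}{4309} = \frac{20881}{17578} - \frac{27465}{4309} = - \frac{392803541}{75743602} \approx -5.186$)
$\frac{1}{h{\left(247 \right)} + x} = \frac{1}{0 - \frac{392803541}{75743602}} = \frac{1}{- \frac{392803541}{75743602}} = - \frac{75743602}{392803541}$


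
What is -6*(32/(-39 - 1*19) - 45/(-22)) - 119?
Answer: -40820/319 ≈ -127.96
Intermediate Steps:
-6*(32/(-39 - 1*19) - 45/(-22)) - 119 = -6*(32/(-39 - 19) - 45*(-1/22)) - 119 = -6*(32/(-58) + 45/22) - 119 = -6*(32*(-1/58) + 45/22) - 119 = -6*(-16/29 + 45/22) - 119 = -6*953/638 - 119 = -2859/319 - 119 = -40820/319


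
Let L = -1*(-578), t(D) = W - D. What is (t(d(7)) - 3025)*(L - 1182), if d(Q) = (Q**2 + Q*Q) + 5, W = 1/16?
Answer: 7557097/4 ≈ 1.8893e+6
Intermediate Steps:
W = 1/16 ≈ 0.062500
d(Q) = 5 + 2*Q**2 (d(Q) = (Q**2 + Q**2) + 5 = 2*Q**2 + 5 = 5 + 2*Q**2)
t(D) = 1/16 - D
L = 578
(t(d(7)) - 3025)*(L - 1182) = ((1/16 - (5 + 2*7**2)) - 3025)*(578 - 1182) = ((1/16 - (5 + 2*49)) - 3025)*(-604) = ((1/16 - (5 + 98)) - 3025)*(-604) = ((1/16 - 1*103) - 3025)*(-604) = ((1/16 - 103) - 3025)*(-604) = (-1647/16 - 3025)*(-604) = -50047/16*(-604) = 7557097/4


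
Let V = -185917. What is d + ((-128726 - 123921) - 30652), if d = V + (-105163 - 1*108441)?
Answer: -682820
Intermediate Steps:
d = -399521 (d = -185917 + (-105163 - 1*108441) = -185917 + (-105163 - 108441) = -185917 - 213604 = -399521)
d + ((-128726 - 123921) - 30652) = -399521 + ((-128726 - 123921) - 30652) = -399521 + (-252647 - 30652) = -399521 - 283299 = -682820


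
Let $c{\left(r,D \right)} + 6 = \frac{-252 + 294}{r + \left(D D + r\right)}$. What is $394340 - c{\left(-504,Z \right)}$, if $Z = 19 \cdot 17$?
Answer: $\frac{40744223024}{103321} \approx 3.9435 \cdot 10^{5}$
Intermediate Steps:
$Z = 323$
$c{\left(r,D \right)} = -6 + \frac{42}{D^{2} + 2 r}$ ($c{\left(r,D \right)} = -6 + \frac{-252 + 294}{r + \left(D D + r\right)} = -6 + \frac{42}{r + \left(D^{2} + r\right)} = -6 + \frac{42}{r + \left(r + D^{2}\right)} = -6 + \frac{42}{D^{2} + 2 r}$)
$394340 - c{\left(-504,Z \right)} = 394340 - \frac{6 \left(7 - 323^{2} - -1008\right)}{323^{2} + 2 \left(-504\right)} = 394340 - \frac{6 \left(7 - 104329 + 1008\right)}{104329 - 1008} = 394340 - \frac{6 \left(7 - 104329 + 1008\right)}{103321} = 394340 - 6 \cdot \frac{1}{103321} \left(-103314\right) = 394340 - - \frac{619884}{103321} = 394340 + \frac{619884}{103321} = \frac{40744223024}{103321}$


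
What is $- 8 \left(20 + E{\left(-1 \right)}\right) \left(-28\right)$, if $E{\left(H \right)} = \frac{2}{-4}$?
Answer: $4368$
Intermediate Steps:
$E{\left(H \right)} = - \frac{1}{2}$ ($E{\left(H \right)} = 2 \left(- \frac{1}{4}\right) = - \frac{1}{2}$)
$- 8 \left(20 + E{\left(-1 \right)}\right) \left(-28\right) = - 8 \left(20 - \frac{1}{2}\right) \left(-28\right) = \left(-8\right) \frac{39}{2} \left(-28\right) = \left(-156\right) \left(-28\right) = 4368$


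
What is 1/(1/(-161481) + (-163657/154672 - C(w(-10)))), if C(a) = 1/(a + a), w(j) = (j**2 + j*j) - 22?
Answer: -2222916441648/2358305058629 ≈ -0.94259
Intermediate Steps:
w(j) = -22 + 2*j**2 (w(j) = (j**2 + j**2) - 22 = 2*j**2 - 22 = -22 + 2*j**2)
C(a) = 1/(2*a)
1/(1/(-161481) + (-163657/154672 - C(w(-10)))) = 1/(1/(-161481) + (-163657/154672 - 1/(2*(-22 + 2*(-10)**2)))) = 1/(-1/161481 + (-163657*1/154672 - 1/(2*(-22 + 2*100)))) = 1/(-1/161481 + (-163657/154672 - 1/(2*(-22 + 200)))) = 1/(-1/161481 + (-163657/154672 - 1/(2*178))) = 1/(-1/161481 + (-163657/154672 - 1*1/356)) = 1/(-1/161481 + (-163657/154672 - 1/356)) = 1/(-1/161481 - 14604141/13765808) = 1/(-2358305058629/2222916441648) = -2222916441648/2358305058629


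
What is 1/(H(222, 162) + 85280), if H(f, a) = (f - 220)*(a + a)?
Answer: 1/85928 ≈ 1.1638e-5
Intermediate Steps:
H(f, a) = 2*a*(-220 + f) (H(f, a) = (-220 + f)*(2*a) = 2*a*(-220 + f))
1/(H(222, 162) + 85280) = 1/(2*162*(-220 + 222) + 85280) = 1/(2*162*2 + 85280) = 1/(648 + 85280) = 1/85928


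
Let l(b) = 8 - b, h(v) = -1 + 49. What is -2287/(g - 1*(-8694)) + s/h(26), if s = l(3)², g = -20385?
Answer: 134017/187056 ≈ 0.71645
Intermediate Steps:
h(v) = 48
s = 25 (s = (8 - 1*3)² = (8 - 3)² = 5² = 25)
-2287/(g - 1*(-8694)) + s/h(26) = -2287/(-20385 - 1*(-8694)) + 25/48 = -2287/(-20385 + 8694) + 25*(1/48) = -2287/(-11691) + 25/48 = -2287*(-1/11691) + 25/48 = 2287/11691 + 25/48 = 134017/187056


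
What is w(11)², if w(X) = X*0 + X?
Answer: 121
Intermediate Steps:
w(X) = X (w(X) = 0 + X = X)
w(11)² = 11² = 121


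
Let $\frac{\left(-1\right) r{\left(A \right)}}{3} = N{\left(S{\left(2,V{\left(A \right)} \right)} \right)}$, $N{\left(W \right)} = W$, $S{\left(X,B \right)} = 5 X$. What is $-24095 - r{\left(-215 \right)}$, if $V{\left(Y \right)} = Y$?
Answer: $-24065$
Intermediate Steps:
$r{\left(A \right)} = -30$ ($r{\left(A \right)} = - 3 \cdot 5 \cdot 2 = \left(-3\right) 10 = -30$)
$-24095 - r{\left(-215 \right)} = -24095 - -30 = -24095 + 30 = -24065$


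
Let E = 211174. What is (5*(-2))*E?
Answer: -2111740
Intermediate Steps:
(5*(-2))*E = (5*(-2))*211174 = -10*211174 = -2111740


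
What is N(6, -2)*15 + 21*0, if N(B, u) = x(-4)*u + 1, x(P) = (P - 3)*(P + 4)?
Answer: 15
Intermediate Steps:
x(P) = (-3 + P)*(4 + P)
N(B, u) = 1 (N(B, u) = (-12 - 4 + (-4)**2)*u + 1 = (-12 - 4 + 16)*u + 1 = 0*u + 1 = 0 + 1 = 1)
N(6, -2)*15 + 21*0 = 1*15 + 21*0 = 15 + 0 = 15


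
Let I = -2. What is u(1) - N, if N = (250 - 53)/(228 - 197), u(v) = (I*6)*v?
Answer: -569/31 ≈ -18.355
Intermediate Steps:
u(v) = -12*v (u(v) = (-2*6)*v = -12*v)
N = 197/31 ≈ 6.3548
u(1) - N = -12*1 - 1*197/31 = -12 - 197/31 = -569/31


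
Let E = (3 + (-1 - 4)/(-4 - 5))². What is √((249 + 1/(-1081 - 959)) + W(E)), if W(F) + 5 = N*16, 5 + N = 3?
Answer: √220564290/1020 ≈ 14.560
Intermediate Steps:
N = -2 (N = -5 + 3 = -2)
E = 1024/81 (E = (3 - 5/(-9))² = (3 - 5*(-⅑))² = (3 + 5/9)² = (32/9)² = 1024/81 ≈ 12.642)
W(F) = -37 (W(F) = -5 - 2*16 = -5 - 32 = -37)
√((249 + 1/(-1081 - 959)) + W(E)) = √((249 + 1/(-1081 - 959)) - 37) = √((249 + 1/(-2040)) - 37) = √((249 - 1/2040) - 37) = √(507959/2040 - 37) = √(432479/2040) = √220564290/1020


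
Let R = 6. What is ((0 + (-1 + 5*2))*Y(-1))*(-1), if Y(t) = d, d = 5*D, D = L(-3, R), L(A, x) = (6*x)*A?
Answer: 4860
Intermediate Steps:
L(A, x) = 6*A*x
D = -108 (D = 6*(-3)*6 = -108)
d = -540 (d = 5*(-108) = -540)
Y(t) = -540
((0 + (-1 + 5*2))*Y(-1))*(-1) = ((0 + (-1 + 5*2))*(-540))*(-1) = ((0 + (-1 + 10))*(-540))*(-1) = ((0 + 9)*(-540))*(-1) = (9*(-540))*(-1) = -4860*(-1) = 4860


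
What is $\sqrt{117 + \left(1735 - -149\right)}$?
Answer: $\sqrt{2001} \approx 44.733$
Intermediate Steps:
$\sqrt{117 + \left(1735 - -149\right)} = \sqrt{117 + \left(1735 + 149\right)} = \sqrt{117 + 1884} = \sqrt{2001}$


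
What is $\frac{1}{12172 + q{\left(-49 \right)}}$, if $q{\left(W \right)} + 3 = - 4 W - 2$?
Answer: $\frac{1}{12363} \approx 8.0887 \cdot 10^{-5}$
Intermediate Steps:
$q{\left(W \right)} = -5 - 4 W$ ($q{\left(W \right)} = -3 - \left(2 + 4 W\right) = -5 - 4 W$)
$\frac{1}{12172 + q{\left(-49 \right)}} = \frac{1}{12172 - -191} = \frac{1}{12172 + \left(-5 + 196\right)} = \frac{1}{12172 + 191} = \frac{1}{12363}$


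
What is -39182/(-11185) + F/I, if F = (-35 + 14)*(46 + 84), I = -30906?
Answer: 206915657/57613935 ≈ 3.5914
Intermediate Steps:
F = -2730 (F = -21*130 = -2730)
-39182/(-11185) + F/I = -39182/(-11185) - 2730/(-30906) = -39182*(-1/11185) - 2730*(-1/30906) = 39182/11185 + 455/5151 = 206915657/57613935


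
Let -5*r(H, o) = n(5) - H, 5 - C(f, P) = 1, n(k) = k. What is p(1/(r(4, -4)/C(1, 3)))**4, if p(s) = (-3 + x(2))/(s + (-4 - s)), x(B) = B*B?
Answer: 1/256 ≈ 0.0039063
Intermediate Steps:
C(f, P) = 4 (C(f, P) = 5 - 1*1 = 5 - 1 = 4)
r(H, o) = -1 + H/5 (r(H, o) = -(5 - H)/5 = -1 + H/5)
x(B) = B**2
p(s) = -1/4 (p(s) = (-3 + 2**2)/(s + (-4 - s)) = (-3 + 4)/(-4) = 1*(-1/4) = -1/4)
p(1/(r(4, -4)/C(1, 3)))**4 = (-1/4)**4 = 1/256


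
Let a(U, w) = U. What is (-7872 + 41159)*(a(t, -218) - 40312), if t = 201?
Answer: -1335174857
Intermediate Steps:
(-7872 + 41159)*(a(t, -218) - 40312) = (-7872 + 41159)*(201 - 40312) = 33287*(-40111) = -1335174857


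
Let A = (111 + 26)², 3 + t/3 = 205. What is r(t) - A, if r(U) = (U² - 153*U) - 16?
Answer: 255733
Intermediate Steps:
t = 606 (t = -9 + 3*205 = -9 + 615 = 606)
A = 18769 (A = 137² = 18769)
r(U) = -16 + U² - 153*U
r(t) - A = (-16 + 606² - 153*606) - 1*18769 = (-16 + 367236 - 92718) - 18769 = 274502 - 18769 = 255733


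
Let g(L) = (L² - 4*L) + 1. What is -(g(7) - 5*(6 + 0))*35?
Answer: 280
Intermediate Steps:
g(L) = 1 + L² - 4*L
-(g(7) - 5*(6 + 0))*35 = -((1 + 7² - 4*7) - 5*(6 + 0))*35 = -((1 + 49 - 28) - 5*6)*35 = -(22 - 30)*35 = -(-8)*35 = -1*(-280) = 280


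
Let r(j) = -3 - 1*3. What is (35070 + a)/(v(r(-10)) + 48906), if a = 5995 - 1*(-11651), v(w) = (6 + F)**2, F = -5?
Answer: 52716/48907 ≈ 1.0779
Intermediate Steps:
r(j) = -6 (r(j) = -3 - 3 = -6)
v(w) = 1 (v(w) = (6 - 5)**2 = 1**2 = 1)
a = 17646 (a = 5995 + 11651 = 17646)
(35070 + a)/(v(r(-10)) + 48906) = (35070 + 17646)/(1 + 48906) = 52716/48907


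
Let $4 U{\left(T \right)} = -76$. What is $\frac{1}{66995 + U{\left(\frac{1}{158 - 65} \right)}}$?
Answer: $\frac{1}{66976} \approx 1.4931 \cdot 10^{-5}$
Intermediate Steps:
$U{\left(T \right)} = -19$ ($U{\left(T \right)} = \frac{1}{4} \left(-76\right) = -19$)
$\frac{1}{66995 + U{\left(\frac{1}{158 - 65} \right)}} = \frac{1}{66995 - 19} = \frac{1}{66976}$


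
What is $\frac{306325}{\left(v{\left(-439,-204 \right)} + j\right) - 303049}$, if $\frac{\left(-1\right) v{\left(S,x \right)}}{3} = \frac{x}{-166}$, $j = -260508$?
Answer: $- \frac{25424975}{46775537} \approx -0.54355$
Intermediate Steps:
$v{\left(S,x \right)} = \frac{3 x}{166}$ ($v{\left(S,x \right)} = - 3 \frac{x}{-166} = - 3 x \left(- \frac{1}{166}\right) = - 3 \left(- \frac{x}{166}\right) = \frac{3 x}{166}$)
$\frac{306325}{\left(v{\left(-439,-204 \right)} + j\right) - 303049} = \frac{306325}{\left(\frac{3}{166} \left(-204\right) - 260508\right) - 303049} = \frac{306325}{\left(- \frac{306}{83} - 260508\right) - 303049} = \frac{306325}{- \frac{21622470}{83} - 303049} = \frac{306325}{- \frac{46775537}{83}} = 306325 \left(- \frac{83}{46775537}\right) = - \frac{25424975}{46775537}$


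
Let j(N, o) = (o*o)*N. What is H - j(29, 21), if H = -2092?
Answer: -14881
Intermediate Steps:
j(N, o) = N*o² (j(N, o) = o²*N = N*o²)
H - j(29, 21) = -2092 - 29*21² = -2092 - 29*441 = -2092 - 1*12789 = -2092 - 12789 = -14881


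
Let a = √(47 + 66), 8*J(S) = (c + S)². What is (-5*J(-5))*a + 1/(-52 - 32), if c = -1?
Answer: -1/84 - 45*√113/2 ≈ -239.19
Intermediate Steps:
J(S) = (-1 + S)²/8
a = √113 ≈ 10.630
(-5*J(-5))*a + 1/(-52 - 32) = (-5*(-1 - 5)²/8)*√113 + 1/(-52 - 32) = (-5*(-6)²/8)*√113 + 1/(-84) = (-5*36/8)*√113 - 1/84 = (-5*9/2)*√113 - 1/84 = -45*√113/2 - 1/84 = -1/84 - 45*√113/2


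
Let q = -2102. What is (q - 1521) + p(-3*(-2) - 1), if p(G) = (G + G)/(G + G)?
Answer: -3622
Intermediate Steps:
p(G) = 1 (p(G) = (2*G)/((2*G)) = (2*G)*(1/(2*G)) = 1)
(q - 1521) + p(-3*(-2) - 1) = (-2102 - 1521) + 1 = -3623 + 1 = -3622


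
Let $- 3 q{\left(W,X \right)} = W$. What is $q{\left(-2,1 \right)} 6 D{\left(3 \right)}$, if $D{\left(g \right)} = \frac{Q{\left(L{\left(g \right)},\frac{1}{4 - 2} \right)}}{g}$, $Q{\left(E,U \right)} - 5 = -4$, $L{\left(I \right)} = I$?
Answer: $\frac{4}{3} \approx 1.3333$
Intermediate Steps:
$q{\left(W,X \right)} = - \frac{W}{3}$
$Q{\left(E,U \right)} = 1$ ($Q{\left(E,U \right)} = 5 - 4 = 1$)
$D{\left(g \right)} = \frac{1}{g}$ ($D{\left(g \right)} = 1 \frac{1}{g} = \frac{1}{g}$)
$q{\left(-2,1 \right)} 6 D{\left(3 \right)} = \frac{\left(- \frac{1}{3}\right) \left(-2\right) 6}{3} = \frac{2}{3} \cdot 6 \cdot \frac{1}{3} = 4 \cdot \frac{1}{3} = \frac{4}{3}$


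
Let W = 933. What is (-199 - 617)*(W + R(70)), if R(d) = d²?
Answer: -4759728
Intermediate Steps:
(-199 - 617)*(W + R(70)) = (-199 - 617)*(933 + 70²) = -816*(933 + 4900) = -816*5833 = -4759728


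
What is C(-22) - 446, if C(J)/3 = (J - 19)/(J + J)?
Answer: -19501/44 ≈ -443.20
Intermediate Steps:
C(J) = 3*(-19 + J)/(2*J) (C(J) = 3*((J - 19)/(J + J)) = 3*((-19 + J)/((2*J))) = 3*((-19 + J)*(1/(2*J))) = 3*((-19 + J)/(2*J)) = 3*(-19 + J)/(2*J))
C(-22) - 446 = (3/2)*(-19 - 22)/(-22) - 446 = (3/2)*(-1/22)*(-41) - 446 = 123/44 - 446 = -19501/44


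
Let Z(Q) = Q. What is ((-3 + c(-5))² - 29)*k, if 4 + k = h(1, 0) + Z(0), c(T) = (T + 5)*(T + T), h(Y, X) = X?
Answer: 80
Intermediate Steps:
c(T) = 2*T*(5 + T) (c(T) = (5 + T)*(2*T) = 2*T*(5 + T))
k = -4 (k = -4 + (0 + 0) = -4 + 0 = -4)
((-3 + c(-5))² - 29)*k = ((-3 + 2*(-5)*(5 - 5))² - 29)*(-4) = ((-3 + 2*(-5)*0)² - 29)*(-4) = ((-3 + 0)² - 29)*(-4) = ((-3)² - 29)*(-4) = (9 - 29)*(-4) = -20*(-4) = 80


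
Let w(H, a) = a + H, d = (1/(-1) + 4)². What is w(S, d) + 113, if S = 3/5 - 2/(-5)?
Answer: 123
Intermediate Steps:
d = 9 (d = (-1 + 4)² = 3² = 9)
S = 1 (S = 3*(⅕) - 2*(-⅕) = ⅗ + ⅖ = 1)
w(H, a) = H + a
w(S, d) + 113 = (1 + 9) + 113 = 10 + 113 = 123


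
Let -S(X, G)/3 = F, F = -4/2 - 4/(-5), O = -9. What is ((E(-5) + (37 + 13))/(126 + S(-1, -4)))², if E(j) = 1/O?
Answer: 5040025/34012224 ≈ 0.14818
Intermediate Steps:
F = -6/5 (F = -4*½ - 4*(-⅕) = -2 + ⅘ = -6/5 ≈ -1.2000)
S(X, G) = 18/5 (S(X, G) = -3*(-6/5) = 18/5)
E(j) = -⅑ (E(j) = 1/(-9) = -⅑)
((E(-5) + (37 + 13))/(126 + S(-1, -4)))² = ((-⅑ + (37 + 13))/(126 + 18/5))² = ((-⅑ + 50)/(648/5))² = ((449/9)*(5/648))² = (2245/5832)² = 5040025/34012224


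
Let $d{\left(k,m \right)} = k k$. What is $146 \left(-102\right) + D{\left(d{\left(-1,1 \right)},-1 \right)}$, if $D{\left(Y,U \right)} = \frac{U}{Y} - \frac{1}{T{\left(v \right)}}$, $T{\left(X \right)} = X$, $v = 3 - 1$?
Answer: $- \frac{29787}{2} \approx -14894.0$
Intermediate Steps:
$v = 2$ ($v = 3 - 1 = 2$)
$d{\left(k,m \right)} = k^{2}$
$D{\left(Y,U \right)} = - \frac{1}{2} + \frac{U}{Y}$ ($D{\left(Y,U \right)} = \frac{U}{Y} - \frac{1}{2} = - \frac{1}{2} + \frac{U}{Y}$)
$146 \left(-102\right) + D{\left(d{\left(-1,1 \right)},-1 \right)} = 146 \left(-102\right) + \frac{-1 - \frac{\left(-1\right)^{2}}{2}}{\left(-1\right)^{2}} = -14892 + \frac{-1 - \frac{1}{2}}{1} = -14892 + 1 \left(-1 - \frac{1}{2}\right) = -14892 + 1 \left(- \frac{3}{2}\right) = -14892 - \frac{3}{2} = - \frac{29787}{2}$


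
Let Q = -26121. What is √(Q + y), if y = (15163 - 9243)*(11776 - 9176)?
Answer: √15365879 ≈ 3919.9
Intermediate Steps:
y = 15392000 (y = 5920*2600 = 15392000)
√(Q + y) = √(-26121 + 15392000) = √15365879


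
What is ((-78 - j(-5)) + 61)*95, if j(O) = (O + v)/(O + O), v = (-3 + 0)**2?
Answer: -1577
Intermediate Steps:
v = 9 (v = (-3)**2 = 9)
j(O) = (9 + O)/(2*O) (j(O) = (O + 9)/(O + O) = (9 + O)/((2*O)) = (9 + O)*(1/(2*O)) = (9 + O)/(2*O))
((-78 - j(-5)) + 61)*95 = ((-78 - (9 - 5)/(2*(-5))) + 61)*95 = ((-78 - (-1)*4/(2*5)) + 61)*95 = ((-78 - 1*(-2/5)) + 61)*95 = ((-78 + 2/5) + 61)*95 = (-388/5 + 61)*95 = -83/5*95 = -1577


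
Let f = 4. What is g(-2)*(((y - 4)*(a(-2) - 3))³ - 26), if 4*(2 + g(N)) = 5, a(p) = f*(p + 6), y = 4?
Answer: 39/2 ≈ 19.500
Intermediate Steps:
a(p) = 24 + 4*p (a(p) = 4*(p + 6) = 4*(6 + p) = 24 + 4*p)
g(N) = -¾ (g(N) = -2 + (¼)*5 = -2 + 5/4 = -¾)
g(-2)*(((y - 4)*(a(-2) - 3))³ - 26) = -3*(((4 - 4)*((24 + 4*(-2)) - 3))³ - 26)/4 = -3*((0*((24 - 8) - 3))³ - 26)/4 = -3*((0*(16 - 3))³ - 26)/4 = -3*((0*13)³ - 26)/4 = -3*(0³ - 26)/4 = -3*(0 - 26)/4 = -¾*(-26) = 39/2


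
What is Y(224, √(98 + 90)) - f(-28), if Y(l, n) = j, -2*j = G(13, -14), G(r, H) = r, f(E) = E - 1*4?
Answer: 51/2 ≈ 25.500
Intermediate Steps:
f(E) = -4 + E (f(E) = E - 4 = -4 + E)
j = -13/2 (j = -½*13 = -13/2 ≈ -6.5000)
Y(l, n) = -13/2
Y(224, √(98 + 90)) - f(-28) = -13/2 - (-4 - 28) = -13/2 - 1*(-32) = -13/2 + 32 = 51/2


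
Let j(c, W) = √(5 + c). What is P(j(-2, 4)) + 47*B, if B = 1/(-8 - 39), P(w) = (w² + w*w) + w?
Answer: 5 + √3 ≈ 6.7320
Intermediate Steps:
P(w) = w + 2*w² (P(w) = (w² + w²) + w = 2*w² + w = w + 2*w²)
B = -1/47 (B = 1/(-47) = -1/47 ≈ -0.021277)
P(j(-2, 4)) + 47*B = √(5 - 2)*(1 + 2*√(5 - 2)) + 47*(-1/47) = √3*(1 + 2*√3) - 1 = -1 + √3*(1 + 2*√3)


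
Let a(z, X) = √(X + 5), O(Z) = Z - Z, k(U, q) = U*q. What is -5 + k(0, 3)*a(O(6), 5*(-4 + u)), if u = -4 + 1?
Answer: -5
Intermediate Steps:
u = -3
O(Z) = 0
a(z, X) = √(5 + X)
-5 + k(0, 3)*a(O(6), 5*(-4 + u)) = -5 + (0*3)*√(5 + 5*(-4 - 3)) = -5 + 0*√(5 + 5*(-7)) = -5 + 0*√(5 - 35) = -5 + 0*√(-30) = -5 + 0*(I*√30) = -5 + 0 = -5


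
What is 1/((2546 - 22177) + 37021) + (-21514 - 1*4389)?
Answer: -450453169/17390 ≈ -25903.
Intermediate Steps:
1/((2546 - 22177) + 37021) + (-21514 - 1*4389) = 1/(-19631 + 37021) + (-21514 - 4389) = 1/17390 - 25903 = -450453169/17390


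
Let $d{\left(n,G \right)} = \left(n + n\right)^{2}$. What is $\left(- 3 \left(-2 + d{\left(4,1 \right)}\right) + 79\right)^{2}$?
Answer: $11449$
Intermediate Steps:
$d{\left(n,G \right)} = 4 n^{2}$ ($d{\left(n,G \right)} = \left(2 n\right)^{2} = 4 n^{2}$)
$\left(- 3 \left(-2 + d{\left(4,1 \right)}\right) + 79\right)^{2} = \left(- 3 \left(-2 + 4 \cdot 4^{2}\right) + 79\right)^{2} = \left(- 3 \left(-2 + 4 \cdot 16\right) + 79\right)^{2} = \left(- 3 \left(-2 + 64\right) + 79\right)^{2} = \left(\left(-3\right) 62 + 79\right)^{2} = \left(-186 + 79\right)^{2} = \left(-107\right)^{2} = 11449$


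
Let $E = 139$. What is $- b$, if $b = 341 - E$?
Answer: $-202$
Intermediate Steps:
$b = 202$ ($b = 341 - 139 = 202$)
$- b = \left(-1\right) 202 = -202$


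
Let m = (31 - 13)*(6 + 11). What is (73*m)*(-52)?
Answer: -1161576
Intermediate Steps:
m = 306 (m = 18*17 = 306)
(73*m)*(-52) = (73*306)*(-52) = 22338*(-52) = -1161576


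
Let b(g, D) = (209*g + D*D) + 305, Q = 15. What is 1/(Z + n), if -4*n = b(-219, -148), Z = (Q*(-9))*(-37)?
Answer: 2/21771 ≈ 9.1865e-5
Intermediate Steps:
b(g, D) = 305 + D² + 209*g (b(g, D) = (209*g + D²) + 305 = (D² + 209*g) + 305 = 305 + D² + 209*g)
Z = 4995 (Z = (15*(-9))*(-37) = -135*(-37) = 4995)
n = 11781/2 (n = -(305 + (-148)² + 209*(-219))/4 = -(305 + 21904 - 45771)/4 = -¼*(-23562) = 11781/2 ≈ 5890.5)
1/(Z + n) = 1/(4995 + 11781/2) = 1/(21771/2) = 2/21771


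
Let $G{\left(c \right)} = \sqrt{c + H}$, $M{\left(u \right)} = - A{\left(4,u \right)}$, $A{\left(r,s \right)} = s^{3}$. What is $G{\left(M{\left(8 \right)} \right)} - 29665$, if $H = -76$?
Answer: $-29665 + 14 i \sqrt{3} \approx -29665.0 + 24.249 i$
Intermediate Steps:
$M{\left(u \right)} = - u^{3}$
$G{\left(c \right)} = \sqrt{-76 + c}$ ($G{\left(c \right)} = \sqrt{c - 76} = \sqrt{-76 + c}$)
$G{\left(M{\left(8 \right)} \right)} - 29665 = \sqrt{-76 - 8^{3}} - 29665 = \sqrt{-76 - 512} - 29665 = \sqrt{-588} - 29665 = 14 i \sqrt{3} - 29665 = -29665 + 14 i \sqrt{3}$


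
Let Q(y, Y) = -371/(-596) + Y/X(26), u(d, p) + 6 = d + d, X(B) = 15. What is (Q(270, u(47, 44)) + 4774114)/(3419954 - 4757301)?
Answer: -42680637173/11955882180 ≈ -3.5698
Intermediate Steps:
u(d, p) = -6 + 2*d (u(d, p) = -6 + (d + d) = -6 + 2*d)
Q(y, Y) = 371/596 + Y/15 (Q(y, Y) = -371/(-596) + Y/15 = -371*(-1/596) + Y*(1/15) = 371/596 + Y/15)
(Q(270, u(47, 44)) + 4774114)/(3419954 - 4757301) = ((371/596 + (-6 + 2*47)/15) + 4774114)/(3419954 - 4757301) = ((371/596 + (-6 + 94)/15) + 4774114)/(-1337347) = ((371/596 + (1/15)*88) + 4774114)*(-1/1337347) = ((371/596 + 88/15) + 4774114)*(-1/1337347) = (58013/8940 + 4774114)*(-1/1337347) = (42680637173/8940)*(-1/1337347) = -42680637173/11955882180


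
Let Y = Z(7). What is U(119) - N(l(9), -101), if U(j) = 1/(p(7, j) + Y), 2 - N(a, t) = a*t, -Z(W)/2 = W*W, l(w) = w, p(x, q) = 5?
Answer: -84724/93 ≈ -911.01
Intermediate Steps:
Z(W) = -2*W² (Z(W) = -2*W*W = -2*W²)
Y = -98 (Y = -2*7² = -2*49 = -98)
N(a, t) = 2 - a*t
U(j) = -1/93 (U(j) = 1/(5 - 98) = 1/(-93) = -1/93)
U(119) - N(l(9), -101) = -1/93 - (2 - 1*9*(-101)) = -1/93 - (2 + 909) = -1/93 - 1*911 = -1/93 - 911 = -84724/93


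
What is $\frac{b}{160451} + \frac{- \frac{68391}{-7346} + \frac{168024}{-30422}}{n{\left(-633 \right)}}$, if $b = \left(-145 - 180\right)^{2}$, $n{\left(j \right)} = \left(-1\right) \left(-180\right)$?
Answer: $\frac{730783545855133}{1075727742162360} \approx 0.67934$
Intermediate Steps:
$n{\left(j \right)} = 180$
$b = 105625$ ($b = \left(-325\right)^{2} = 105625$)
$\frac{b}{160451} + \frac{- \frac{68391}{-7346} + \frac{168024}{-30422}}{n{\left(-633 \right)}} = \frac{105625}{160451} + \frac{- \frac{68391}{-7346} + \frac{168024}{-30422}}{180} = 105625 \cdot \frac{1}{160451} + \left(\left(-68391\right) \left(- \frac{1}{7346}\right) + 168024 \left(- \frac{1}{30422}\right)\right) \frac{1}{180} = \frac{105625}{160451} + \left(\frac{68391}{7346} - \frac{84012}{15211}\right) \frac{1}{180} = \frac{105625}{160451} + \frac{423143349}{111740006} \cdot \frac{1}{180} = \frac{105625}{160451} + \frac{141047783}{6704400360} = \frac{730783545855133}{1075727742162360}$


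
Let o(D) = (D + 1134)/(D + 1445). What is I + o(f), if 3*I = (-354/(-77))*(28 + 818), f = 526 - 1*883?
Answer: 108672693/83776 ≈ 1297.2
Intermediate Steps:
f = -357 (f = 526 - 883 = -357)
o(D) = (1134 + D)/(1445 + D)
I = 99828/77 (I = ((-354/(-77))*(28 + 818))/3 = (-354*(-1/77)*846)/3 = ((354/77)*846)/3 = (1/3)*(299484/77) = 99828/77 ≈ 1296.5)
I + o(f) = 99828/77 + (1134 - 357)/(1445 - 357) = 99828/77 + 777/1088 = 108672693/83776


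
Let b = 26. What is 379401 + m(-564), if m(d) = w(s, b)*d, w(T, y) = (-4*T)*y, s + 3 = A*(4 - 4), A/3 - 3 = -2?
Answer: 203433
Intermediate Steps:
A = 3 (A = 9 + 3*(-2) = 9 - 6 = 3)
s = -3 (s = -3 + 3*(4 - 4) = -3 + 3*0 = -3 + 0 = -3)
w(T, y) = -4*T*y
m(d) = 312*d (m(d) = (-4*(-3)*26)*d = 312*d)
379401 + m(-564) = 379401 + 312*(-564) = 379401 - 175968 = 203433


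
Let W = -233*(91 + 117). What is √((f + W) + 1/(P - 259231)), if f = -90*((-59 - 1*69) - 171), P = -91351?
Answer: I*√2649153400807678/350582 ≈ 146.81*I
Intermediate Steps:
W = -48464 (W = -233*208 = -48464)
f = 26910 (f = -90*((-59 - 69) - 171) = -90*(-128 - 171) = -90*(-299) = 26910)
√((f + W) + 1/(P - 259231)) = √((26910 - 48464) + 1/(-91351 - 259231)) = √(-21554 + 1/(-350582)) = √(-21554 - 1/350582) = √(-7556444429/350582) = I*√2649153400807678/350582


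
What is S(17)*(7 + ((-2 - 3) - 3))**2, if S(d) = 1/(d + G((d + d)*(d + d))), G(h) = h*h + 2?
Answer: 1/1336355 ≈ 7.4830e-7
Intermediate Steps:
G(h) = 2 + h**2 (G(h) = h**2 + 2 = 2 + h**2)
S(d) = 1/(2 + d + 16*d**4) (S(d) = 1/(d + (2 + ((d + d)*(d + d))**2)) = 1/(d + (2 + ((2*d)*(2*d))**2)) = 1/(d + (2 + (4*d**2)**2)) = 1/(d + (2 + 16*d**4)) = 1/(2 + d + 16*d**4))
S(17)*(7 + ((-2 - 3) - 3))**2 = (7 + ((-2 - 3) - 3))**2/(2 + 17 + 16*17**4) = (7 + (-5 - 3))**2/(2 + 17 + 16*83521) = (7 - 8)**2/(2 + 17 + 1336336) = (-1)**2/1336355 = (1/1336355)*1 = 1/1336355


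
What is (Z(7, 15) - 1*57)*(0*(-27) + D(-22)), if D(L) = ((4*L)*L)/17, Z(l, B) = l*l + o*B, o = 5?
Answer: 129712/17 ≈ 7630.1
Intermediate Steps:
Z(l, B) = l² + 5*B (Z(l, B) = l*l + 5*B = l² + 5*B)
D(L) = 4*L²/17 (D(L) = (4*L²)*(1/17) = 4*L²/17)
(Z(7, 15) - 1*57)*(0*(-27) + D(-22)) = ((7² + 5*15) - 1*57)*(0*(-27) + (4/17)*(-22)²) = ((49 + 75) - 57)*(0 + (4/17)*484) = (124 - 57)*(0 + 1936/17) = 67*(1936/17) = 129712/17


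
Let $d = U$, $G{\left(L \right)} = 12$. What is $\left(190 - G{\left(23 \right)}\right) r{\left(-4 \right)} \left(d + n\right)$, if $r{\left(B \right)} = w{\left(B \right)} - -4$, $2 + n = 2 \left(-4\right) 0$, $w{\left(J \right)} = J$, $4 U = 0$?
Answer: $0$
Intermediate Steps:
$U = 0$ ($U = \frac{1}{4} \cdot 0 = 0$)
$n = -2$ ($n = -2 + 2 \left(-4\right) 0 = -2 - 0 = -2 + 0 = -2$)
$d = 0$
$r{\left(B \right)} = 4 + B$ ($r{\left(B \right)} = B - -4 = B + 4 = 4 + B$)
$\left(190 - G{\left(23 \right)}\right) r{\left(-4 \right)} \left(d + n\right) = \left(190 - 12\right) \left(4 - 4\right) \left(0 - 2\right) = \left(190 - 12\right) 0 \left(-2\right) = 178 \cdot 0 = 0$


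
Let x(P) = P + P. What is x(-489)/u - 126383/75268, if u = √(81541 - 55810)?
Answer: -126383/75268 - 326*√2859/2859 ≈ -7.7760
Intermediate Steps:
u = 3*√2859 (u = √25731 = 3*√2859 ≈ 160.41)
x(P) = 2*P
x(-489)/u - 126383/75268 = (2*(-489))/((3*√2859)) - 126383/75268 = -326*√2859/2859 - 126383*1/75268 = -326*√2859/2859 - 126383/75268 = -126383/75268 - 326*√2859/2859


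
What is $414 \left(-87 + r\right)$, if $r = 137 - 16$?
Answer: $14076$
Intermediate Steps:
$r = 121$ ($r = 137 - 16 = 121$)
$414 \left(-87 + r\right) = 414 \left(-87 + 121\right) = 414 \cdot 34 = 14076$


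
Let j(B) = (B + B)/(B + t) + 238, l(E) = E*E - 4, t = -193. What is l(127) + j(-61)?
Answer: 2078162/127 ≈ 16363.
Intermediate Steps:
l(E) = -4 + E**2 (l(E) = E**2 - 4 = -4 + E**2)
j(B) = 238 + 2*B/(-193 + B) (j(B) = (B + B)/(B - 193) + 238 = (2*B)/(-193 + B) + 238 = 2*B/(-193 + B) + 238 = 238 + 2*B/(-193 + B))
l(127) + j(-61) = (-4 + 127**2) + 2*(-22967 + 120*(-61))/(-193 - 61) = (-4 + 16129) + 2*(-22967 - 7320)/(-254) = 16125 + 2*(-1/254)*(-30287) = 16125 + 30287/127 = 2078162/127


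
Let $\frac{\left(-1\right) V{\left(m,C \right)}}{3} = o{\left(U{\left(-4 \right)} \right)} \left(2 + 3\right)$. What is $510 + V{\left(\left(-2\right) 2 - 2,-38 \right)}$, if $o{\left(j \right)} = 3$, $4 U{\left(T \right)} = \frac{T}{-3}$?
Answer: $465$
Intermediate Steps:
$U{\left(T \right)} = - \frac{T}{12}$ ($U{\left(T \right)} = \frac{T \frac{1}{-3}}{4} = \frac{T \left(- \frac{1}{3}\right)}{4} = \frac{\left(- \frac{1}{3}\right) T}{4} = - \frac{T}{12}$)
$V{\left(m,C \right)} = -45$ ($V{\left(m,C \right)} = - 3 \cdot 3 \left(2 + 3\right) = - 3 \cdot 3 \cdot 5 = \left(-3\right) 15 = -45$)
$510 + V{\left(\left(-2\right) 2 - 2,-38 \right)} = 510 - 45 = 465$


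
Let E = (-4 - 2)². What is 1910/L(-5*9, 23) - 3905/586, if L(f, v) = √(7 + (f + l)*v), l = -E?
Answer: -3905/586 - 955*I*√29/116 ≈ -6.6638 - 44.335*I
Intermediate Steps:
E = 36 (E = (-6)² = 36)
l = -36 (l = -1*36 = -36)
L(f, v) = √(7 + v*(-36 + f)) (L(f, v) = √(7 + (f - 36)*v) = √(7 + (-36 + f)*v) = √(7 + v*(-36 + f)))
1910/L(-5*9, 23) - 3905/586 = 1910/(√(7 - 36*23 - 5*9*23)) - 3905/586 = 1910/(√(7 - 828 - 45*23)) - 3905*1/586 = 1910/(√(7 - 828 - 1035)) - 3905/586 = 1910/(√(-1856)) - 3905/586 = 1910/((8*I*√29)) - 3905/586 = 1910*(-I*√29/232) - 3905/586 = -955*I*√29/116 - 3905/586 = -3905/586 - 955*I*√29/116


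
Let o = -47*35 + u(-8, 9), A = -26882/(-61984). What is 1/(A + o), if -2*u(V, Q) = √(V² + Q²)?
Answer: -54469400752/89577340632789 + 480252032*√145/2597742878350881 ≈ -0.00060584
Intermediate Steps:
u(V, Q) = -√(Q² + V²)/2 (u(V, Q) = -√(V² + Q²)/2 = -√(Q² + V²)/2)
A = 13441/30992 (A = -26882*(-1/61984) = 13441/30992 ≈ 0.43369)
o = -1645 - √145/2 (o = -47*35 - √(9² + (-8)²)/2 = -1645 - √(81 + 64)/2 = -1645 - √145/2 ≈ -1651.0)
1/(A + o) = 1/(13441/30992 + (-1645 - √145/2)) = 1/(-50968399/30992 - √145/2)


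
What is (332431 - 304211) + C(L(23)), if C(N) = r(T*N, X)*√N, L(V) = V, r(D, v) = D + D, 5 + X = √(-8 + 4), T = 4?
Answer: 28220 + 184*√23 ≈ 29102.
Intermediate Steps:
X = -5 + 2*I (X = -5 + √(-8 + 4) = -5 + √(-4) = -5 + 2*I ≈ -5.0 + 2.0*I)
r(D, v) = 2*D
C(N) = 8*N^(3/2) (C(N) = (2*(4*N))*√N = (8*N)*√N = 8*N^(3/2))
(332431 - 304211) + C(L(23)) = (332431 - 304211) + 8*23^(3/2) = 28220 + 8*(23*√23) = 28220 + 184*√23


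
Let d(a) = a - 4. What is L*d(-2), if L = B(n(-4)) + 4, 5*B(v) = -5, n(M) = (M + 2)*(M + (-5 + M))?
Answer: -18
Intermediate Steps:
n(M) = (-5 + 2*M)*(2 + M) (n(M) = (2 + M)*(-5 + 2*M) = (-5 + 2*M)*(2 + M))
d(a) = -4 + a
B(v) = -1 (B(v) = (⅕)*(-5) = -1)
L = 3 (L = -1 + 4 = 3)
L*d(-2) = 3*(-4 - 2) = 3*(-6) = -18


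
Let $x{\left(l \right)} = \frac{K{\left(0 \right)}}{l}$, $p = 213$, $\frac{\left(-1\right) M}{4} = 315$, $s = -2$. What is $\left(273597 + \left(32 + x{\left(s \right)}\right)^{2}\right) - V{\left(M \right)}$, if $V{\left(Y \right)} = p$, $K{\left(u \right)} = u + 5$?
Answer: $\frac{1097017}{4} \approx 2.7425 \cdot 10^{5}$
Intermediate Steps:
$M = -1260$ ($M = \left(-4\right) 315 = -1260$)
$K{\left(u \right)} = 5 + u$
$V{\left(Y \right)} = 213$
$x{\left(l \right)} = \frac{5}{l}$ ($x{\left(l \right)} = \frac{5 + 0}{l} = \frac{5}{l}$)
$\left(273597 + \left(32 + x{\left(s \right)}\right)^{2}\right) - V{\left(M \right)} = \left(273597 + \left(32 + \frac{5}{-2}\right)^{2}\right) - 213 = \left(273597 + \left(32 + 5 \left(- \frac{1}{2}\right)\right)^{2}\right) - 213 = \left(273597 + \left(32 - \frac{5}{2}\right)^{2}\right) - 213 = \left(273597 + \left(\frac{59}{2}\right)^{2}\right) - 213 = \left(273597 + \frac{3481}{4}\right) - 213 = \frac{1097869}{4} - 213 = \frac{1097017}{4}$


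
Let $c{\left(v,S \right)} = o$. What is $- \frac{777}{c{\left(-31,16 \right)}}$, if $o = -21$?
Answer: $37$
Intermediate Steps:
$c{\left(v,S \right)} = -21$
$- \frac{777}{c{\left(-31,16 \right)}} = - \frac{777}{-21} = \left(-777\right) \left(- \frac{1}{21}\right) = 37$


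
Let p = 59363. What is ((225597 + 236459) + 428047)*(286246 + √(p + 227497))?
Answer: 254788423338 + 1780206*√71715 ≈ 2.5527e+11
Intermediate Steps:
((225597 + 236459) + 428047)*(286246 + √(p + 227497)) = ((225597 + 236459) + 428047)*(286246 + √(59363 + 227497)) = (462056 + 428047)*(286246 + √286860) = 890103*(286246 + 2*√71715) = 254788423338 + 1780206*√71715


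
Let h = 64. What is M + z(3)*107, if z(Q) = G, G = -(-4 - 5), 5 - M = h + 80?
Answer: 824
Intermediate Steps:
M = -139 (M = 5 - (64 + 80) = 5 - 1*144 = 5 - 144 = -139)
G = 9 (G = -1*(-9) = 9)
z(Q) = 9
M + z(3)*107 = -139 + 9*107 = -139 + 963 = 824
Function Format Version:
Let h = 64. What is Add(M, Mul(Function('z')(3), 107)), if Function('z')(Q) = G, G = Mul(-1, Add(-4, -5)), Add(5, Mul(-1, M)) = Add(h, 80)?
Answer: 824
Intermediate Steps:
M = -139 (M = Add(5, Mul(-1, Add(64, 80))) = Add(5, Mul(-1, 144)) = Add(5, -144) = -139)
G = 9 (G = Mul(-1, -9) = 9)
Function('z')(Q) = 9
Add(M, Mul(Function('z')(3), 107)) = Add(-139, Mul(9, 107)) = Add(-139, 963) = 824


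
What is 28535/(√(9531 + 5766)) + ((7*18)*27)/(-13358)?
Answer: -1701/6679 + 28535*√15297/15297 ≈ 230.46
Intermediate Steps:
28535/(√(9531 + 5766)) + ((7*18)*27)/(-13358) = 28535/(√15297) + (126*27)*(-1/13358) = 28535*(√15297/15297) + 3402*(-1/13358) = 28535*√15297/15297 - 1701/6679 = -1701/6679 + 28535*√15297/15297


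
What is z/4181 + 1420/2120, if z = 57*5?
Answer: 327061/443186 ≈ 0.73798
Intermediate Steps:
z = 285
z/4181 + 1420/2120 = 285/4181 + 1420/2120 = 285*(1/4181) + 1420*(1/2120) = 285/4181 + 71/106 = 327061/443186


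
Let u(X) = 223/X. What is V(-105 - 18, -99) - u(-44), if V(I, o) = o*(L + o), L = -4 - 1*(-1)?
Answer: 444535/44 ≈ 10103.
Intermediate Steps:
L = -3 (L = -4 + 1 = -3)
V(I, o) = o*(-3 + o)
V(-105 - 18, -99) - u(-44) = -99*(-3 - 99) - 223/(-44) = -99*(-102) - 223*(-1)/44 = 10098 - 1*(-223/44) = 10098 + 223/44 = 444535/44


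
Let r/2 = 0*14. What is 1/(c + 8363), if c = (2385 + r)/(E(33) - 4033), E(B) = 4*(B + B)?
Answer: 3769/31517762 ≈ 0.00011958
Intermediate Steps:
r = 0 (r = 2*(0*14) = 2*0 = 0)
E(B) = 8*B (E(B) = 4*(2*B) = 8*B)
c = -2385/3769 (c = (2385 + 0)/(8*33 - 4033) = 2385/(264 - 4033) = 2385/(-3769) = 2385*(-1/3769) = -2385/3769 ≈ -0.63279)
1/(c + 8363) = 1/(-2385/3769 + 8363) = 1/(31517762/3769) = 3769/31517762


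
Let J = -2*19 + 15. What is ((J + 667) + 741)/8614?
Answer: 1385/8614 ≈ 0.16078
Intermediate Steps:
J = -23 (J = -38 + 15 = -23)
((J + 667) + 741)/8614 = ((-23 + 667) + 741)/8614 = (644 + 741)*(1/8614) = 1385*(1/8614) = 1385/8614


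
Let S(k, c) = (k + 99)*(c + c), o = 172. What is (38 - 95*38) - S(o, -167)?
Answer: 86942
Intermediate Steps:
S(k, c) = 2*c*(99 + k) (S(k, c) = (99 + k)*(2*c) = 2*c*(99 + k))
(38 - 95*38) - S(o, -167) = (38 - 95*38) - 2*(-167)*(99 + 172) = (38 - 3610) - 2*(-167)*271 = -3572 - 1*(-90514) = -3572 + 90514 = 86942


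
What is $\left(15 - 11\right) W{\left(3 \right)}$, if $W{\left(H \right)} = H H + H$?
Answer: $48$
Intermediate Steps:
$W{\left(H \right)} = H + H^{2}$ ($W{\left(H \right)} = H^{2} + H = H + H^{2}$)
$\left(15 - 11\right) W{\left(3 \right)} = \left(15 - 11\right) 3 \left(1 + 3\right) = 4 \cdot 3 \cdot 4 = 4 \cdot 12 = 48$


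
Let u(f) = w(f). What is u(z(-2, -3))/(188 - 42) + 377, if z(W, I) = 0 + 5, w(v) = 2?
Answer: 27522/73 ≈ 377.01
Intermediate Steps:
z(W, I) = 5
u(f) = 2
u(z(-2, -3))/(188 - 42) + 377 = 2/(188 - 42) + 377 = 2/146 + 377 = (1/146)*2 + 377 = 1/73 + 377 = 27522/73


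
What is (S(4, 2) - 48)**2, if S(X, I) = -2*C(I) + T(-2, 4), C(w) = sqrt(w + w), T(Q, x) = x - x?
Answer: 2704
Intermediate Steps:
T(Q, x) = 0
C(w) = sqrt(2)*sqrt(w) (C(w) = sqrt(2*w) = sqrt(2)*sqrt(w))
S(X, I) = -2*sqrt(2)*sqrt(I) (S(X, I) = -2*sqrt(2)*sqrt(I) + 0 = -2*sqrt(2)*sqrt(I))
(S(4, 2) - 48)**2 = (-2*sqrt(2)*sqrt(2) - 48)**2 = (-4 - 48)**2 = (-52)**2 = 2704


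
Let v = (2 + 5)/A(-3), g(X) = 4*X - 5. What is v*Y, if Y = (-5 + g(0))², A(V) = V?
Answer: -700/3 ≈ -233.33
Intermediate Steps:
g(X) = -5 + 4*X
Y = 100 (Y = (-5 + (-5 + 4*0))² = (-5 + (-5 + 0))² = (-5 - 5)² = (-10)² = 100)
v = -7/3 (v = (2 + 5)/(-3) = 7*(-⅓) = -7/3 ≈ -2.3333)
v*Y = -7/3*100 = -700/3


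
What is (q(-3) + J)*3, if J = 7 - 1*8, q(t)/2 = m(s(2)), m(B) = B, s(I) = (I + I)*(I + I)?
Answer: 93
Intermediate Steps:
s(I) = 4*I² (s(I) = (2*I)*(2*I) = 4*I²)
q(t) = 32 (q(t) = 2*(4*2²) = 2*(4*4) = 2*16 = 32)
J = -1 (J = 7 - 8 = -1)
(q(-3) + J)*3 = (32 - 1)*3 = 31*3 = 93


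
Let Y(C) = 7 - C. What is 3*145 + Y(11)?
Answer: 431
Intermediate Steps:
3*145 + Y(11) = 3*145 + (7 - 1*11) = 435 + (7 - 11) = 435 - 4 = 431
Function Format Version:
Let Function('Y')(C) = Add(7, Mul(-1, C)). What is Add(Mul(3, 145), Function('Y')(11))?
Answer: 431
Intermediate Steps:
Add(Mul(3, 145), Function('Y')(11)) = Add(Mul(3, 145), Add(7, Mul(-1, 11))) = Add(435, Add(7, -11)) = Add(435, -4) = 431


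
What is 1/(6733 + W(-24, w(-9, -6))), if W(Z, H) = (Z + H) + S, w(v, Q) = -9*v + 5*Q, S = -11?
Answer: 1/6749 ≈ 0.00014817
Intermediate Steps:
W(Z, H) = -11 + H + Z (W(Z, H) = (Z + H) - 11 = (H + Z) - 11 = -11 + H + Z)
1/(6733 + W(-24, w(-9, -6))) = 1/(6733 + (-11 + (-9*(-9) + 5*(-6)) - 24)) = 1/(6733 + (-11 + (81 - 30) - 24)) = 1/(6733 + (-11 + 51 - 24)) = 1/(6733 + 16) = 1/6749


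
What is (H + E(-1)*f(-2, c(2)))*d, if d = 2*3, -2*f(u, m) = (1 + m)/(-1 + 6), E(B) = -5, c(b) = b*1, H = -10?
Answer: -51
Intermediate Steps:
c(b) = b
f(u, m) = -⅒ - m/10 (f(u, m) = -(1 + m)/(2*(-1 + 6)) = -(1 + m)/(2*5) = -(⅕ + m/5)/2 = -⅒ - m/10)
d = 6
(H + E(-1)*f(-2, c(2)))*d = (-10 - 5*(-⅒ - ⅒*2))*6 = (-10 - 5*(-⅒ - ⅕))*6 = (-10 - 5*(-3/10))*6 = (-10 + 3/2)*6 = -17/2*6 = -51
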